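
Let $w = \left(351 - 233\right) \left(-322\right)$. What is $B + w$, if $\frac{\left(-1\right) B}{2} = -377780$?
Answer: $717564$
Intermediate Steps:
$B = 755560$ ($B = \left(-2\right) \left(-377780\right) = 755560$)
$w = -37996$ ($w = 118 \left(-322\right) = -37996$)
$B + w = 755560 - 37996 = 717564$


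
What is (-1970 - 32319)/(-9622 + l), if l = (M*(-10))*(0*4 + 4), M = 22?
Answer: 34289/10502 ≈ 3.2650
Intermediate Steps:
l = -880 (l = (22*(-10))*(0*4 + 4) = -220*(0 + 4) = -220*4 = -880)
(-1970 - 32319)/(-9622 + l) = (-1970 - 32319)/(-9622 - 880) = -34289/(-10502) = -34289*(-1/10502) = 34289/10502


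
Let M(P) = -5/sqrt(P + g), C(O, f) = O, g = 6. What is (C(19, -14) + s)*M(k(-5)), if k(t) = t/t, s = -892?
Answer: 4365*sqrt(7)/7 ≈ 1649.8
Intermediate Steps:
k(t) = 1
M(P) = -5/sqrt(6 + P) (M(P) = -5/sqrt(P + 6) = -5/sqrt(6 + P))
(C(19, -14) + s)*M(k(-5)) = (19 - 892)*(-5/sqrt(6 + 1)) = -(-4365)/sqrt(7) = -(-4365)*sqrt(7)/7 = 4365*sqrt(7)/7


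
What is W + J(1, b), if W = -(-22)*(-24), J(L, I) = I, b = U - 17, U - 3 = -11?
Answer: -553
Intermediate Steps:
U = -8 (U = 3 - 11 = -8)
b = -25 (b = -8 - 17 = -25)
W = -528 (W = -1*528 = -528)
W + J(1, b) = -528 - 25 = -553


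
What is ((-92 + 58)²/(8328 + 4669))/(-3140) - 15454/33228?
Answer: -78840639361/169506744030 ≈ -0.46512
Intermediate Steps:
((-92 + 58)²/(8328 + 4669))/(-3140) - 15454/33228 = ((-34)²/12997)*(-1/3140) - 15454*1/33228 = (1156*(1/12997))*(-1/3140) - 7727/16614 = (1156/12997)*(-1/3140) - 7727/16614 = -289/10202645 - 7727/16614 = -78840639361/169506744030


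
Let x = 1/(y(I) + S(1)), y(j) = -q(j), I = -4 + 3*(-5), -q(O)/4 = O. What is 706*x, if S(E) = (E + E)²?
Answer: -353/36 ≈ -9.8056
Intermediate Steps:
q(O) = -4*O
S(E) = 4*E² (S(E) = (2*E)² = 4*E²)
I = -19 (I = -4 - 15 = -19)
y(j) = 4*j (y(j) = -(-4)*j = 4*j)
x = -1/72 (x = 1/(4*(-19) + 4*1²) = 1/(-76 + 4*1) = 1/(-76 + 4) = 1/(-72) = -1/72 ≈ -0.013889)
706*x = 706*(-1/72) = -353/36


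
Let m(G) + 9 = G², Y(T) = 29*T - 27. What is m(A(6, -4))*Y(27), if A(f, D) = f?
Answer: 20412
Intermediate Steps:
Y(T) = -27 + 29*T
m(G) = -9 + G²
m(A(6, -4))*Y(27) = (-9 + 6²)*(-27 + 29*27) = (-9 + 36)*(-27 + 783) = 27*756 = 20412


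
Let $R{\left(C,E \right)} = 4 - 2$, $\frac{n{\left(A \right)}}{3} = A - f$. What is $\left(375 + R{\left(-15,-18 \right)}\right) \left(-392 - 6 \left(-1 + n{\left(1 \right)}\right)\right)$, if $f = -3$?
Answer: $-172666$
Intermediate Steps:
$n{\left(A \right)} = 9 + 3 A$ ($n{\left(A \right)} = 3 \left(A - -3\right) = 3 \left(A + 3\right) = 3 \left(3 + A\right) = 9 + 3 A$)
$R{\left(C,E \right)} = 2$
$\left(375 + R{\left(-15,-18 \right)}\right) \left(-392 - 6 \left(-1 + n{\left(1 \right)}\right)\right) = \left(375 + 2\right) \left(-392 - 6 \left(-1 + \left(9 + 3 \cdot 1\right)\right)\right) = 377 \left(-392 - 6 \left(-1 + \left(9 + 3\right)\right)\right) = 377 \left(-392 - 6 \left(-1 + 12\right)\right) = 377 \left(-392 - 66\right) = 377 \left(-458\right) = -172666$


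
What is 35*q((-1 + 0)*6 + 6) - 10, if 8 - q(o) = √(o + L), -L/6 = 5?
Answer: 270 - 35*I*√30 ≈ 270.0 - 191.7*I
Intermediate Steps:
L = -30 (L = -6*5 = -30)
q(o) = 8 - √(-30 + o) (q(o) = 8 - √(o - 30) = 8 - √(-30 + o))
35*q((-1 + 0)*6 + 6) - 10 = 35*(8 - √(-30 + ((-1 + 0)*6 + 6))) - 10 = 35*(8 - √(-30 + (-1*6 + 6))) - 10 = 35*(8 - √(-30 + (-6 + 6))) - 10 = 35*(8 - √(-30 + 0)) - 10 = 35*(8 - √(-30)) - 10 = 35*(8 - I*√30) - 10 = (280 - 35*I*√30) - 10 = 270 - 35*I*√30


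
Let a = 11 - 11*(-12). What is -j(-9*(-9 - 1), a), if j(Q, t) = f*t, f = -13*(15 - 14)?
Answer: 1859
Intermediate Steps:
a = 143 (a = 11 + 132 = 143)
f = -13 (f = -13*1 = -13)
j(Q, t) = -13*t
-j(-9*(-9 - 1), a) = -(-13)*143 = -1*(-1859) = 1859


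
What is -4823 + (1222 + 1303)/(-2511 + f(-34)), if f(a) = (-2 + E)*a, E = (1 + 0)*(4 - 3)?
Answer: -11949096/2477 ≈ -4824.0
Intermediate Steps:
E = 1 (E = 1*1 = 1)
f(a) = -a (f(a) = (-2 + 1)*a = -a)
-4823 + (1222 + 1303)/(-2511 + f(-34)) = -4823 + (1222 + 1303)/(-2511 - 1*(-34)) = -4823 + 2525/(-2511 + 34) = -4823 + 2525/(-2477) = -4823 + 2525*(-1/2477) = -4823 - 2525/2477 = -11949096/2477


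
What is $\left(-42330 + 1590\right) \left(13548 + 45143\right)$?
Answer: $-2391071340$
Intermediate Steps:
$\left(-42330 + 1590\right) \left(13548 + 45143\right) = \left(-40740\right) 58691 = -2391071340$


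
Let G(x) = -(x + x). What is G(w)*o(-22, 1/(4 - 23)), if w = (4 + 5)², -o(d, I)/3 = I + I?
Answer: -972/19 ≈ -51.158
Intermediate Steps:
o(d, I) = -6*I (o(d, I) = -3*(I + I) = -6*I)
w = 81 (w = 9² = 81)
G(x) = -2*x
G(w)*o(-22, 1/(4 - 23)) = (-2*81)*(-6/(4 - 23)) = -(-972)/(-19) = -(-972)*(-1)/19 = -162*6/19 = -972/19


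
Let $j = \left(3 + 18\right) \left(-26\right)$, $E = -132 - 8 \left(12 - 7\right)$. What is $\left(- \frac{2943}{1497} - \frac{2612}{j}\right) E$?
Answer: $- \frac{66027532}{136227} \approx -484.69$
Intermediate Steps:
$E = -172$ ($E = -132 - 8 \cdot 5 = -132 - 40 = -172$)
$j = -546$ ($j = 21 \left(-26\right) = -546$)
$\left(- \frac{2943}{1497} - \frac{2612}{j}\right) E = \left(- \frac{2943}{1497} - \frac{2612}{-546}\right) \left(-172\right) = \left(\left(-2943\right) \frac{1}{1497} - - \frac{1306}{273}\right) \left(-172\right) = \left(- \frac{981}{499} + \frac{1306}{273}\right) \left(-172\right) = \frac{383881}{136227} \left(-172\right) = - \frac{66027532}{136227}$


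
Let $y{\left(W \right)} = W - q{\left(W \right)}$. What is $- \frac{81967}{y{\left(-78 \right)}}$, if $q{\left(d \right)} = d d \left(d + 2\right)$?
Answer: $- \frac{81967}{462306} \approx -0.1773$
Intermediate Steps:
$q{\left(d \right)} = d^{2} \left(2 + d\right)$
$y{\left(W \right)} = W - W^{2} \left(2 + W\right)$
$- \frac{81967}{y{\left(-78 \right)}} = - \frac{81967}{\left(-78\right) \left(1 - - 78 \left(2 - 78\right)\right)} = - \frac{81967}{\left(-78\right) \left(1 - \left(-78\right) \left(-76\right)\right)} = - \frac{81967}{\left(-78\right) \left(1 - 5928\right)} = - \frac{81967}{\left(-78\right) \left(-5927\right)} = - \frac{81967}{462306}$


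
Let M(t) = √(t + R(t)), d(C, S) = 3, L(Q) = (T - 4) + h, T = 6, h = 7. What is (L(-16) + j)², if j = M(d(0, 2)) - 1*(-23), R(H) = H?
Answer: (32 + √6)² ≈ 1186.8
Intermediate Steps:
L(Q) = 9 (L(Q) = (6 - 4) + 7 = 2 + 7 = 9)
M(t) = √2*√t (M(t) = √(t + t) = √(2*t) = √2*√t)
j = 23 + √6 (j = √2*√3 - 1*(-23) = √6 + 23 = 23 + √6 ≈ 25.449)
(L(-16) + j)² = (9 + (23 + √6))² = (32 + √6)²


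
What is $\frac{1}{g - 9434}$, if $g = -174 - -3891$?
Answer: $- \frac{1}{5717} \approx -0.00017492$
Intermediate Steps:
$g = 3717$ ($g = -174 + 3891 = 3717$)
$\frac{1}{g - 9434} = \frac{1}{3717 - 9434} = \frac{1}{-5717} = - \frac{1}{5717}$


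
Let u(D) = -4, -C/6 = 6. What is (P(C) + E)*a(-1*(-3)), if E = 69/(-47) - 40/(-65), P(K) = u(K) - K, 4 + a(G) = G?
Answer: -19031/611 ≈ -31.147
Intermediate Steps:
C = -36 (C = -6*6 = -36)
a(G) = -4 + G
P(K) = -4 - K
E = -521/611 (E = 69*(-1/47) - 40*(-1/65) = -69/47 + 8/13 = -521/611 ≈ -0.85270)
(P(C) + E)*a(-1*(-3)) = ((-4 - 1*(-36)) - 521/611)*(-4 - 1*(-3)) = ((-4 + 36) - 521/611)*(-4 + 3) = (32 - 521/611)*(-1) = (19031/611)*(-1) = -19031/611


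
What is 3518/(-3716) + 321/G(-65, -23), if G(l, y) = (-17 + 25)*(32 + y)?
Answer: 78295/22296 ≈ 3.5116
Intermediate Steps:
G(l, y) = 256 + 8*y (G(l, y) = 8*(32 + y) = 256 + 8*y)
3518/(-3716) + 321/G(-65, -23) = 3518/(-3716) + 321/(256 + 8*(-23)) = 3518*(-1/3716) + 321/(256 - 184) = -1759/1858 + 321/72 = -1759/1858 + 321*(1/72) = -1759/1858 + 107/24 = 78295/22296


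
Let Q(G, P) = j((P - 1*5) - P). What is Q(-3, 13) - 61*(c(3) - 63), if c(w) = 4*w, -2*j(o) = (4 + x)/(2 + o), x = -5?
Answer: 18665/6 ≈ 3110.8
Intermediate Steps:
j(o) = 1/(2*(2 + o)) (j(o) = -(4 - 5)/(2*(2 + o)) = -(-1)/(2*(2 + o)) = 1/(2*(2 + o)))
Q(G, P) = -1/6 (Q(G, P) = 1/(2*(2 + ((P - 1*5) - P))) = 1/(2*(2 + ((P - 5) - P))) = 1/(2*(2 + ((-5 + P) - P))) = 1/(2*(2 - 5)) = (1/2)/(-3) = (1/2)*(-1/3) = -1/6)
Q(-3, 13) - 61*(c(3) - 63) = -1/6 - 61*(4*3 - 63) = -1/6 - 61*(12 - 63) = -1/6 - 61*(-51) = -1/6 + 3111 = 18665/6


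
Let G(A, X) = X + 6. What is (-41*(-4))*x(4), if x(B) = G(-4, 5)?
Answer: 1804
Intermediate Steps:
G(A, X) = 6 + X
x(B) = 11 (x(B) = 6 + 5 = 11)
(-41*(-4))*x(4) = -41*(-4)*11 = 164*11 = 1804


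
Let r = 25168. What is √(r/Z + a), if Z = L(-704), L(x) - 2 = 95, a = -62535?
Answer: I*√585950519/97 ≈ 249.55*I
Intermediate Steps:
L(x) = 97 (L(x) = 2 + 95 = 97)
Z = 97
√(r/Z + a) = √(25168/97 - 62535) = √(-6040727/97) = I*√585950519/97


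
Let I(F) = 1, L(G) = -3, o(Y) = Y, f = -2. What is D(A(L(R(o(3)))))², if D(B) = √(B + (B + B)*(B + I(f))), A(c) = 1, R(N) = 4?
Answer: 5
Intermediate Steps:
D(B) = √(B + 2*B*(1 + B)) (D(B) = √(B + (B + B)*(B + 1)) = √(B + (2*B)*(1 + B)) = √(B + 2*B*(1 + B)))
D(A(L(R(o(3)))))² = (√(1*(3 + 2*1)))² = (√(1*(3 + 2)))² = (√(1*5))² = (√5)² = 5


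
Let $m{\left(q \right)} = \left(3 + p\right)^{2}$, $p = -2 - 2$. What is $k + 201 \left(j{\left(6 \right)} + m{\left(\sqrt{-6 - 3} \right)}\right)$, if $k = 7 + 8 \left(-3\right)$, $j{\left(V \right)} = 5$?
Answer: $1189$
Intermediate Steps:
$p = -4$ ($p = -2 - 2 = -4$)
$m{\left(q \right)} = 1$ ($m{\left(q \right)} = \left(3 - 4\right)^{2} = \left(-1\right)^{2} = 1$)
$k = -17$ ($k = 7 - 24 = -17$)
$k + 201 \left(j{\left(6 \right)} + m{\left(\sqrt{-6 - 3} \right)}\right) = -17 + 201 \left(5 + 1\right) = -17 + 201 \cdot 6 = -17 + 1206 = 1189$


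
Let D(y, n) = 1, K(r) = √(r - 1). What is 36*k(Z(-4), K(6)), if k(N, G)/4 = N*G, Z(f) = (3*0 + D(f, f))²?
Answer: 144*√5 ≈ 321.99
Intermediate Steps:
K(r) = √(-1 + r)
Z(f) = 1 (Z(f) = (3*0 + 1)² = (0 + 1)² = 1² = 1)
k(N, G) = 4*G*N (k(N, G) = 4*(N*G) = 4*(G*N) = 4*G*N)
36*k(Z(-4), K(6)) = 36*(4*√(-1 + 6)*1) = 36*(4*√5*1) = 36*(4*√5) = 144*√5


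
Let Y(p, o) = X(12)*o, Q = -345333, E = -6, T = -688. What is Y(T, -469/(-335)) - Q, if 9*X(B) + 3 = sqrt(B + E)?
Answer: 5179988/15 + 7*sqrt(6)/45 ≈ 3.4533e+5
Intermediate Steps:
X(B) = -1/3 + sqrt(-6 + B)/9 (X(B) = -1/3 + sqrt(B - 6)/9 = -1/3 + sqrt(-6 + B)/9)
Y(p, o) = o*(-1/3 + sqrt(6)/9) (Y(p, o) = (-1/3 + sqrt(-6 + 12)/9)*o = (-1/3 + sqrt(6)/9)*o = o*(-1/3 + sqrt(6)/9))
Y(T, -469/(-335)) - Q = (-469/(-335))*(-3 + sqrt(6))/9 - 1*(-345333) = (-469*(-1/335))*(-3 + sqrt(6))/9 + 345333 = (1/9)*(7/5)*(-3 + sqrt(6)) + 345333 = (-7/15 + 7*sqrt(6)/45) + 345333 = 5179988/15 + 7*sqrt(6)/45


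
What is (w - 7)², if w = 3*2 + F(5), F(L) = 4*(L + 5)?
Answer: 1521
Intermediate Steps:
F(L) = 20 + 4*L (F(L) = 4*(5 + L) = 20 + 4*L)
w = 46 (w = 3*2 + (20 + 4*5) = 6 + (20 + 20) = 6 + 40 = 46)
(w - 7)² = (46 - 7)² = 39² = 1521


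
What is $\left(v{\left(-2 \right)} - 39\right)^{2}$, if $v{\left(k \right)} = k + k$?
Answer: $1849$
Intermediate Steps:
$v{\left(k \right)} = 2 k$
$\left(v{\left(-2 \right)} - 39\right)^{2} = \left(2 \left(-2\right) - 39\right)^{2} = \left(-4 - 39\right)^{2} = \left(-43\right)^{2} = 1849$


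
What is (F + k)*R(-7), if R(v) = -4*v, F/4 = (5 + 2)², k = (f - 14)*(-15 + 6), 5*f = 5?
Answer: 8764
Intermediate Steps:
f = 1 (f = (⅕)*5 = 1)
k = 117 (k = (1 - 14)*(-15 + 6) = -13*(-9) = 117)
F = 196 (F = 4*(5 + 2)² = 4*7² = 4*49 = 196)
(F + k)*R(-7) = (196 + 117)*(-4*(-7)) = 313*28 = 8764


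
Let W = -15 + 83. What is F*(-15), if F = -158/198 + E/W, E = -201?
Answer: 126355/2244 ≈ 56.308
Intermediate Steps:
W = 68
F = -25271/6732 (F = -158/198 - 201/68 = -158*1/198 - 201*1/68 = -79/99 - 201/68 = -25271/6732 ≈ -3.7539)
F*(-15) = -25271/6732*(-15) = 126355/2244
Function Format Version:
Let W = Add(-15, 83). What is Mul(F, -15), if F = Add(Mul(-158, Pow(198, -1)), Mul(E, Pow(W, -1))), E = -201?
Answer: Rational(126355, 2244) ≈ 56.308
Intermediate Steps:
W = 68
F = Rational(-25271, 6732) (F = Add(Mul(-158, Pow(198, -1)), Mul(-201, Pow(68, -1))) = Add(Mul(-158, Rational(1, 198)), Mul(-201, Rational(1, 68))) = Add(Rational(-79, 99), Rational(-201, 68)) = Rational(-25271, 6732) ≈ -3.7539)
Mul(F, -15) = Mul(Rational(-25271, 6732), -15) = Rational(126355, 2244)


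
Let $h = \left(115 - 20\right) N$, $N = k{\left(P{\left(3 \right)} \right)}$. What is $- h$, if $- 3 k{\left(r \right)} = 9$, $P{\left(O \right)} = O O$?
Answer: $285$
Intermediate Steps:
$P{\left(O \right)} = O^{2}$
$k{\left(r \right)} = -3$ ($k{\left(r \right)} = \left(- \frac{1}{3}\right) 9 = -3$)
$N = -3$
$h = -285$ ($h = \left(115 - 20\right) \left(-3\right) = 95 \left(-3\right) = -285$)
$- h = \left(-1\right) \left(-285\right) = 285$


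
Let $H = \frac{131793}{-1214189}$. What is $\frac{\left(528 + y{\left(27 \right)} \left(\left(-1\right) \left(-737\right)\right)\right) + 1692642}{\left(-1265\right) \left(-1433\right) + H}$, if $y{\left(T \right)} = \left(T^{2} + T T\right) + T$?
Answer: $\frac{3384691469235}{2201014907012} \approx 1.5378$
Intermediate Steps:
$y{\left(T \right)} = T + 2 T^{2}$ ($y{\left(T \right)} = \left(T^{2} + T^{2}\right) + T = 2 T^{2} + T = T + 2 T^{2}$)
$H = - \frac{131793}{1214189}$ ($H = 131793 \left(- \frac{1}{1214189}\right) = - \frac{131793}{1214189} \approx -0.10854$)
$\frac{\left(528 + y{\left(27 \right)} \left(\left(-1\right) \left(-737\right)\right)\right) + 1692642}{\left(-1265\right) \left(-1433\right) + H} = \frac{\left(528 + 27 \left(1 + 2 \cdot 27\right) \left(\left(-1\right) \left(-737\right)\right)\right) + 1692642}{\left(-1265\right) \left(-1433\right) - \frac{131793}{1214189}} = \frac{\left(528 + 27 \left(1 + 54\right) 737\right) + 1692642}{1812745 - \frac{131793}{1214189}} = \frac{\left(528 + 27 \cdot 55 \cdot 737\right) + 1692642}{\frac{2201014907012}{1214189}} = \left(\left(528 + 1485 \cdot 737\right) + 1692642\right) \frac{1214189}{2201014907012} = \left(\left(528 + 1094445\right) + 1692642\right) \frac{1214189}{2201014907012} = \left(1094973 + 1692642\right) \frac{1214189}{2201014907012} = 2787615 \cdot \frac{1214189}{2201014907012} = \frac{3384691469235}{2201014907012}$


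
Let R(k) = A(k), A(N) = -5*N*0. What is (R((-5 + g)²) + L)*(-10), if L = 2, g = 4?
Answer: -20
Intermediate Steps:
A(N) = 0
R(k) = 0
(R((-5 + g)²) + L)*(-10) = (0 + 2)*(-10) = 2*(-10) = -20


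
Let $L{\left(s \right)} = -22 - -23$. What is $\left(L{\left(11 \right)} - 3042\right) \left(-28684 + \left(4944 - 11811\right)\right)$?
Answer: $108110591$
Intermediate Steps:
$L{\left(s \right)} = 1$ ($L{\left(s \right)} = -22 + 23 = 1$)
$\left(L{\left(11 \right)} - 3042\right) \left(-28684 + \left(4944 - 11811\right)\right) = \left(1 - 3042\right) \left(-28684 + \left(4944 - 11811\right)\right) = - 3041 \left(-28684 - 6867\right) = \left(-3041\right) \left(-35551\right) = 108110591$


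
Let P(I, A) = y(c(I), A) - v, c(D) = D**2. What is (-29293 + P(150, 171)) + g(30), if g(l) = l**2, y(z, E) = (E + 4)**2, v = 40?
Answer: 2192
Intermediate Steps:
y(z, E) = (4 + E)**2
P(I, A) = -40 + (4 + A)**2 (P(I, A) = (4 + A)**2 - 1*40 = (4 + A)**2 - 40 = -40 + (4 + A)**2)
(-29293 + P(150, 171)) + g(30) = (-29293 + (-40 + (4 + 171)**2)) + 30**2 = (-29293 + (-40 + 175**2)) + 900 = (-29293 + (-40 + 30625)) + 900 = (-29293 + 30585) + 900 = 1292 + 900 = 2192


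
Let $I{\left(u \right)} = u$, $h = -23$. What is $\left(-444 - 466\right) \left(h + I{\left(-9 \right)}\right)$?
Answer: $29120$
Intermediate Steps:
$\left(-444 - 466\right) \left(h + I{\left(-9 \right)}\right) = \left(-444 - 466\right) \left(-23 - 9\right) = \left(-910\right) \left(-32\right) = 29120$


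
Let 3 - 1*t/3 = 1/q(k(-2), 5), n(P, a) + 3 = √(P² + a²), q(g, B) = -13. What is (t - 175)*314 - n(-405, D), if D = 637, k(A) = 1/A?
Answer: -676631/13 - √569794 ≈ -52803.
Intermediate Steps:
n(P, a) = -3 + √(P² + a²)
t = 120/13 (t = 9 - 3/(-13) = 9 - 3*(-1/13) = 9 + 3/13 = 120/13 ≈ 9.2308)
(t - 175)*314 - n(-405, D) = (120/13 - 175)*314 - (-3 + √((-405)² + 637²)) = -2155/13*314 - (-3 + √(164025 + 405769)) = -676670/13 - (-3 + √569794) = -676670/13 + (3 - √569794) = -676631/13 - √569794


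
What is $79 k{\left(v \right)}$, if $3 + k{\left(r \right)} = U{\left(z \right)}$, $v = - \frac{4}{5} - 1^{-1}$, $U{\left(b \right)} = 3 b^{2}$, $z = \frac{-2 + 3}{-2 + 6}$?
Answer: $- \frac{3555}{16} \approx -222.19$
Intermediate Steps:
$z = \frac{1}{4}$ ($z = 1 \cdot \frac{1}{4} = \frac{1}{4} \approx 0.25$)
$v = - \frac{9}{5}$ ($v = \left(-4\right) \frac{1}{5} - 1 = - \frac{4}{5} - 1 = - \frac{9}{5} \approx -1.8$)
$k{\left(r \right)} = - \frac{45}{16}$ ($k{\left(r \right)} = -3 + \frac{3}{16} = - \frac{45}{16}$)
$79 k{\left(v \right)} = 79 \left(- \frac{45}{16}\right) = - \frac{3555}{16}$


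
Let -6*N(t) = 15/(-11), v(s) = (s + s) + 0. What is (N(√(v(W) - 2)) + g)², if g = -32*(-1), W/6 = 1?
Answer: 502681/484 ≈ 1038.6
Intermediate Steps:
W = 6 (W = 6*1 = 6)
v(s) = 2*s (v(s) = 2*s + 0 = 2*s)
N(t) = 5/22 (N(t) = -5/(2*(-11)) = -5*(-1)/(2*11) = -⅙*(-15/11) = 5/22)
g = 32
(N(√(v(W) - 2)) + g)² = (5/22 + 32)² = (709/22)² = 502681/484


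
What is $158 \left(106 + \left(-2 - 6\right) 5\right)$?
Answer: $10428$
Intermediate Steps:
$158 \left(106 + \left(-2 - 6\right) 5\right) = 158 \left(106 - 40\right) = 158 \cdot 66 = 10428$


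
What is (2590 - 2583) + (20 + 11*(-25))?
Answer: -248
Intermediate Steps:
(2590 - 2583) + (20 + 11*(-25)) = 7 + (20 - 275) = 7 - 255 = -248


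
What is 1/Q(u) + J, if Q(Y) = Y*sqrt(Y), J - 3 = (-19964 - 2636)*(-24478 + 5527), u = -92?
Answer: 428292603 + I*sqrt(23)/4232 ≈ 4.2829e+8 + 0.0011332*I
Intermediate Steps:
J = 428292603 (J = 3 + (-19964 - 2636)*(-24478 + 5527) = 3 - 22600*(-18951) = 3 + 428292600 = 428292603)
Q(Y) = Y**(3/2)
1/Q(u) + J = 1/((-92)**(3/2)) + 428292603 = 1/(-184*I*sqrt(23)) + 428292603 = I*sqrt(23)/4232 + 428292603 = 428292603 + I*sqrt(23)/4232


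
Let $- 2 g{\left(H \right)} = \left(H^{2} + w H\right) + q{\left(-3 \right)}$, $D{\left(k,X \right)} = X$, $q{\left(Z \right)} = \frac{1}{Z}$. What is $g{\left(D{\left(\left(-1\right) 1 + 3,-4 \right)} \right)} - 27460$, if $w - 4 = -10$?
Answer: $- \frac{164879}{6} \approx -27480.0$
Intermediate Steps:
$w = -6$ ($w = 4 - 10 = -6$)
$g{\left(H \right)} = \frac{1}{6} + 3 H - \frac{H^{2}}{2}$ ($g{\left(H \right)} = - \frac{\left(H^{2} - 6 H\right) + \frac{1}{-3}}{2} = - \frac{\left(H^{2} - 6 H\right) - \frac{1}{3}}{2} = - \frac{- \frac{1}{3} + H^{2} - 6 H}{2} = \frac{1}{6} + 3 H - \frac{H^{2}}{2}$)
$g{\left(D{\left(\left(-1\right) 1 + 3,-4 \right)} \right)} - 27460 = \left(\frac{1}{6} + 3 \left(-4\right) - \frac{\left(-4\right)^{2}}{2}\right) - 27460 = \left(\frac{1}{6} - 12 - 8\right) - 27460 = - \frac{119}{6} - 27460 = - \frac{164879}{6}$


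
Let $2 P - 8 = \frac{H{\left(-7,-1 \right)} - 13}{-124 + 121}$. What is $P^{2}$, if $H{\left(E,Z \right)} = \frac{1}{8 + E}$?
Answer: $36$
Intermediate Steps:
$P = 6$ ($P = 4 + \frac{\left(\frac{1}{8 - 7} - 13\right) \frac{1}{-124 + 121}}{2} = 4 + \frac{\left(1^{-1} - 13\right) \frac{1}{-3}}{2} = 4 + \frac{\left(1 - 13\right) \left(- \frac{1}{3}\right)}{2} = 4 + \frac{\left(-12\right) \left(- \frac{1}{3}\right)}{2} = 4 + \frac{1}{2} \cdot 4 = 4 + 2 = 6$)
$P^{2} = 6^{2} = 36$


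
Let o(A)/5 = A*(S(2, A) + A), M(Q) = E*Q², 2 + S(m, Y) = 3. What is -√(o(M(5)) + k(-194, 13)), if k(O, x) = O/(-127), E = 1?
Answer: -4*√3277743/127 ≈ -57.022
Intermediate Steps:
S(m, Y) = 1 (S(m, Y) = -2 + 3 = 1)
k(O, x) = -O/127 (k(O, x) = O*(-1/127) = -O/127)
M(Q) = Q² (M(Q) = 1*Q² = Q²)
o(A) = 5*A*(1 + A) (o(A) = 5*(A*(1 + A)) = 5*A*(1 + A))
-√(o(M(5)) + k(-194, 13)) = -√(5*5²*(1 + 5²) - 1/127*(-194)) = -√(5*25*(1 + 25) + 194/127) = -√(5*25*26 + 194/127) = -√(3250 + 194/127) = -√(412944/127) = -4*√3277743/127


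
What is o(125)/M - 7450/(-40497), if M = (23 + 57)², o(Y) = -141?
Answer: 41969923/259180800 ≈ 0.16193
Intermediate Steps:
M = 6400 (M = 80² = 6400)
o(125)/M - 7450/(-40497) = -141/6400 - 7450/(-40497) = -141*1/6400 - 7450*(-1/40497) = -141/6400 + 7450/40497 = 41969923/259180800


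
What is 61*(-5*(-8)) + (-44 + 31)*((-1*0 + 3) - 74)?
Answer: 3363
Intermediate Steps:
61*(-5*(-8)) + (-44 + 31)*((-1*0 + 3) - 74) = 61*40 - 13*((0 + 3) - 74) = 2440 - 13*(3 - 74) = 2440 - 13*(-71) = 2440 + 923 = 3363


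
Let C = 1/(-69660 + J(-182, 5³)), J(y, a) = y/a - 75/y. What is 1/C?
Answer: -1584788749/22750 ≈ -69661.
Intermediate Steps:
J(y, a) = -75/y + y/a
C = -22750/1584788749 (C = 1/(-69660 + (-75/(-182) - 182/(5³))) = 1/(-69660 + (-75*(-1/182) - 182/125)) = 1/(-69660 + (75/182 - 182*1/125)) = 1/(-69660 + (75/182 - 182/125)) = 1/(-69660 - 23749/22750) = 1/(-1584788749/22750) = -22750/1584788749 ≈ -1.4355e-5)
1/C = 1/(-22750/1584788749) = -1584788749/22750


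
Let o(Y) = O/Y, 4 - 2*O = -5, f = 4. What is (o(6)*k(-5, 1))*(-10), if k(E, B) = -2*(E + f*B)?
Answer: -15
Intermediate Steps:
O = 9/2 (O = 2 - ½*(-5) = 2 + 5/2 = 9/2 ≈ 4.5000)
k(E, B) = -8*B - 2*E (k(E, B) = -2*(E + 4*B) = -8*B - 2*E)
o(Y) = 9/(2*Y)
(o(6)*k(-5, 1))*(-10) = (((9/2)/6)*(-8*1 - 2*(-5)))*(-10) = (((9/2)*(⅙))*(-8 + 10))*(-10) = ((¾)*2)*(-10) = (3/2)*(-10) = -15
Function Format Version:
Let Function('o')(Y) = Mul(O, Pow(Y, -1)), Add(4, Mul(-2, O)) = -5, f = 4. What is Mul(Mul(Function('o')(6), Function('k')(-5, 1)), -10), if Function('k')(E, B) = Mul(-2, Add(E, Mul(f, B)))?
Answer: -15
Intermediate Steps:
O = Rational(9, 2) (O = Add(2, Mul(Rational(-1, 2), -5)) = Add(2, Rational(5, 2)) = Rational(9, 2) ≈ 4.5000)
Function('k')(E, B) = Add(Mul(-8, B), Mul(-2, E)) (Function('k')(E, B) = Mul(-2, Add(E, Mul(4, B))) = Add(Mul(-8, B), Mul(-2, E)))
Function('o')(Y) = Mul(Rational(9, 2), Pow(Y, -1))
Mul(Mul(Function('o')(6), Function('k')(-5, 1)), -10) = Mul(Mul(Mul(Rational(9, 2), Pow(6, -1)), Add(Mul(-8, 1), Mul(-2, -5))), -10) = Mul(Mul(Mul(Rational(9, 2), Rational(1, 6)), Add(-8, 10)), -10) = Mul(Mul(Rational(3, 4), 2), -10) = Mul(Rational(3, 2), -10) = -15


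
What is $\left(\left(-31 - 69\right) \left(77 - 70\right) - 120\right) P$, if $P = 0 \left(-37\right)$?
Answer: $0$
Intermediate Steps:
$P = 0$
$\left(\left(-31 - 69\right) \left(77 - 70\right) - 120\right) P = \left(\left(-31 - 69\right) \left(77 - 70\right) - 120\right) 0 = \left(\left(-100\right) 7 - 120\right) 0 = \left(-700 - 120\right) 0 = \left(-820\right) 0 = 0$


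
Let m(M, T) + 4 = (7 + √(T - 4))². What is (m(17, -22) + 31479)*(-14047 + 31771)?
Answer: 558270552 + 248136*I*√26 ≈ 5.5827e+8 + 1.2653e+6*I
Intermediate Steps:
m(M, T) = -4 + (7 + √(-4 + T))² (m(M, T) = -4 + (7 + √(T - 4))² = -4 + (7 + √(-4 + T))²)
(m(17, -22) + 31479)*(-14047 + 31771) = ((-4 + (7 + √(-4 - 22))²) + 31479)*(-14047 + 31771) = ((-4 + (7 + √(-26))²) + 31479)*17724 = ((-4 + (7 + I*√26)²) + 31479)*17724 = (31475 + (7 + I*√26)²)*17724 = 557862900 + 17724*(7 + I*√26)²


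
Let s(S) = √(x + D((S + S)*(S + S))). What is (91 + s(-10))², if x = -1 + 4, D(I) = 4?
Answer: (91 + √7)² ≈ 8769.5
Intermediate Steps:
x = 3
s(S) = √7 (s(S) = √(3 + 4) = √7)
(91 + s(-10))² = (91 + √7)²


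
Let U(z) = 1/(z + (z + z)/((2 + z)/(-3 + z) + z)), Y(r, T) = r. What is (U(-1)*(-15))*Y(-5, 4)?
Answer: 125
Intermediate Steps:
U(z) = 1/(z + 2*z/(z + (2 + z)/(-3 + z))) (U(z) = 1/(z + (2*z)/((2 + z)/(-3 + z) + z)) = 1/(z + (2*z)/(z + (2 + z)/(-3 + z))) = 1/(z + 2*z/(z + (2 + z)/(-3 + z))))
(U(-1)*(-15))*Y(-5, 4) = (((2 + (-1)² - 2*(-1))/((-1)*(-4 + (-1)²)))*(-15))*(-5) = (-(2 + 1 + 2)/(-4 + 1)*(-15))*(-5) = (-1*5/(-3)*(-15))*(-5) = (-1*(-⅓)*5*(-15))*(-5) = ((5/3)*(-15))*(-5) = -25*(-5) = 125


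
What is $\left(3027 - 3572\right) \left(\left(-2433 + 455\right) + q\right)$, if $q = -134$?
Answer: $1151040$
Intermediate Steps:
$\left(3027 - 3572\right) \left(\left(-2433 + 455\right) + q\right) = \left(3027 - 3572\right) \left(\left(-2433 + 455\right) - 134\right) = - 545 \left(-1978 - 134\right) = \left(-545\right) \left(-2112\right) = 1151040$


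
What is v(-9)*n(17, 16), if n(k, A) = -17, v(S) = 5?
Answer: -85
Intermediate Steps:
v(-9)*n(17, 16) = 5*(-17) = -85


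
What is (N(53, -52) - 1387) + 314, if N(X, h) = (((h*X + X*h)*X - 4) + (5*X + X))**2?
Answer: 85160078611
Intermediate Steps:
N(X, h) = (-4 + 6*X + 2*h*X**2)**2 (N(X, h) = (((X*h + X*h)*X - 4) + 6*X)**2 = (((2*X*h)*X - 4) + 6*X)**2 = ((2*h*X**2 - 4) + 6*X)**2 = ((-4 + 2*h*X**2) + 6*X)**2 = (-4 + 6*X + 2*h*X**2)**2)
(N(53, -52) - 1387) + 314 = (4*(-2 + 3*53 - 52*53**2)**2 - 1387) + 314 = (4*(-2 + 159 - 52*2809)**2 - 1387) + 314 = (4*(-2 + 159 - 146068)**2 - 1387) + 314 = (4*(-145911)**2 - 1387) + 314 = (4*21290019921 - 1387) + 314 = (85160079684 - 1387) + 314 = 85160078297 + 314 = 85160078611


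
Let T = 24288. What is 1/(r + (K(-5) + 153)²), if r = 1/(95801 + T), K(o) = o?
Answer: 120089/2630429457 ≈ 4.5654e-5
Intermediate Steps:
r = 1/120089 (r = 1/(95801 + 24288) = 1/120089 ≈ 8.3272e-6)
1/(r + (K(-5) + 153)²) = 1/(1/120089 + (-5 + 153)²) = 1/(1/120089 + 148²) = 1/(1/120089 + 21904) = 1/(2630429457/120089) = 120089/2630429457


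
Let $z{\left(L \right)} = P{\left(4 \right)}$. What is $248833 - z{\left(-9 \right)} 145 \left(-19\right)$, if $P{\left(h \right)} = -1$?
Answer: $246078$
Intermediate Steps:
$z{\left(L \right)} = -1$
$248833 - z{\left(-9 \right)} 145 \left(-19\right) = 248833 - \left(-1\right) 145 \left(-19\right) = 248833 - \left(-145\right) \left(-19\right) = 248833 - 2755 = 246078$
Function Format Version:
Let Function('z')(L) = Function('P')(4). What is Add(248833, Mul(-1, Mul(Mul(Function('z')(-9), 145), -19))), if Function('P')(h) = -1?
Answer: 246078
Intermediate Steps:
Function('z')(L) = -1
Add(248833, Mul(-1, Mul(Mul(Function('z')(-9), 145), -19))) = Add(248833, Mul(-1, Mul(Mul(-1, 145), -19))) = Add(248833, Mul(-1, Mul(-145, -19))) = Add(248833, Mul(-1, 2755)) = Add(248833, -2755) = 246078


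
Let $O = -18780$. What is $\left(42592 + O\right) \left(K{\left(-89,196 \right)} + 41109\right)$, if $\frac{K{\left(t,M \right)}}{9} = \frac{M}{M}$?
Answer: $979101816$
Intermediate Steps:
$K{\left(t,M \right)} = 9$ ($K{\left(t,M \right)} = 9 \frac{M}{M} = 9 \cdot 1 = 9$)
$\left(42592 + O\right) \left(K{\left(-89,196 \right)} + 41109\right) = \left(42592 - 18780\right) \left(9 + 41109\right) = 23812 \cdot 41118 = 979101816$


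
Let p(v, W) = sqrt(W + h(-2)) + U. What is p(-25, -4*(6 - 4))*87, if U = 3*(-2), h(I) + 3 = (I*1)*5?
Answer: -522 + 87*I*sqrt(21) ≈ -522.0 + 398.68*I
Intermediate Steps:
h(I) = -3 + 5*I (h(I) = -3 + (I*1)*5 = -3 + I*5 = -3 + 5*I)
U = -6
p(v, W) = -6 + sqrt(-13 + W) (p(v, W) = sqrt(W + (-3 + 5*(-2))) - 6 = sqrt(W + (-3 - 10)) - 6 = sqrt(W - 13) - 6 = sqrt(-13 + W) - 6 = -6 + sqrt(-13 + W))
p(-25, -4*(6 - 4))*87 = (-6 + sqrt(-13 - 4*(6 - 4)))*87 = (-6 + sqrt(-13 - 4*2))*87 = (-6 + sqrt(-13 - 8))*87 = (-6 + sqrt(-21))*87 = (-6 + I*sqrt(21))*87 = -522 + 87*I*sqrt(21)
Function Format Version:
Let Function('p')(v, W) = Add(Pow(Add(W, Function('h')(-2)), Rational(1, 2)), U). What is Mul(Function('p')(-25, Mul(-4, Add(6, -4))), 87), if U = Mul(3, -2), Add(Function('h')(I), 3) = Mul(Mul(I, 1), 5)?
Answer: Add(-522, Mul(87, I, Pow(21, Rational(1, 2)))) ≈ Add(-522.00, Mul(398.68, I))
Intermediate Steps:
Function('h')(I) = Add(-3, Mul(5, I)) (Function('h')(I) = Add(-3, Mul(Mul(I, 1), 5)) = Add(-3, Mul(I, 5)) = Add(-3, Mul(5, I)))
U = -6
Function('p')(v, W) = Add(-6, Pow(Add(-13, W), Rational(1, 2))) (Function('p')(v, W) = Add(Pow(Add(W, Add(-3, Mul(5, -2))), Rational(1, 2)), -6) = Add(Pow(Add(W, Add(-3, -10)), Rational(1, 2)), -6) = Add(Pow(Add(W, -13), Rational(1, 2)), -6) = Add(Pow(Add(-13, W), Rational(1, 2)), -6) = Add(-6, Pow(Add(-13, W), Rational(1, 2))))
Mul(Function('p')(-25, Mul(-4, Add(6, -4))), 87) = Mul(Add(-6, Pow(Add(-13, Mul(-4, Add(6, -4))), Rational(1, 2))), 87) = Mul(Add(-6, Pow(Add(-13, Mul(-4, 2)), Rational(1, 2))), 87) = Mul(Add(-6, Pow(Add(-13, -8), Rational(1, 2))), 87) = Mul(Add(-6, Pow(-21, Rational(1, 2))), 87) = Mul(Add(-6, Mul(I, Pow(21, Rational(1, 2)))), 87) = Add(-522, Mul(87, I, Pow(21, Rational(1, 2))))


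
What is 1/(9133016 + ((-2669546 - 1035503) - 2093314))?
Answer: 1/3334653 ≈ 2.9988e-7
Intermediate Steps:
1/(9133016 + ((-2669546 - 1035503) - 2093314)) = 1/(9133016 + (-3705049 - 2093314)) = 1/(9133016 - 5798363) = 1/3334653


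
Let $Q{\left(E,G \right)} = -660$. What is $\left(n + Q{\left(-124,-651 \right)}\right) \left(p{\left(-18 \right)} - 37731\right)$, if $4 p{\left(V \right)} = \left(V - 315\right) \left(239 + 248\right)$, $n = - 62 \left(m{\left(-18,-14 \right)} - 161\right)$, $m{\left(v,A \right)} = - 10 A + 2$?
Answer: $- \frac{81091605}{2} \approx -4.0546 \cdot 10^{7}$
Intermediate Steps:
$m{\left(v,A \right)} = 2 - 10 A$
$n = 1178$ ($n = - 62 \left(\left(2 - -140\right) - 161\right) = - 62 \left(\left(2 + 140\right) - 161\right) = - 62 \left(142 - 161\right) = \left(-62\right) \left(-19\right) = 1178$)
$p{\left(V \right)} = - \frac{153405}{4} + \frac{487 V}{4}$ ($p{\left(V \right)} = \frac{\left(V - 315\right) \left(239 + 248\right)}{4} = \frac{\left(-315 + V\right) 487}{4} = \frac{-153405 + 487 V}{4} = - \frac{153405}{4} + \frac{487 V}{4}$)
$\left(n + Q{\left(-124,-651 \right)}\right) \left(p{\left(-18 \right)} - 37731\right) = \left(1178 - 660\right) \left(\left(- \frac{153405}{4} + \frac{487}{4} \left(-18\right)\right) - 37731\right) = 518 \left(\left(- \frac{153405}{4} - \frac{4383}{2}\right) - 37731\right) = 518 \left(- \frac{162171}{4} - 37731\right) = 518 \left(- \frac{313095}{4}\right) = - \frac{81091605}{2}$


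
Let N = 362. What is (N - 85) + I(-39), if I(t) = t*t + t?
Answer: 1759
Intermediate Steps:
I(t) = t + t² (I(t) = t² + t = t + t²)
(N - 85) + I(-39) = (362 - 85) - 39*(1 - 39) = 277 - 39*(-38) = 277 + 1482 = 1759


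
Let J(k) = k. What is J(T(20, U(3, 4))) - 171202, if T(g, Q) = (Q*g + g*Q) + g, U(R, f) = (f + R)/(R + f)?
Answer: -171142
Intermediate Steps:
U(R, f) = 1 (U(R, f) = (R + f)/(R + f) = 1)
T(g, Q) = g + 2*Q*g (T(g, Q) = (Q*g + Q*g) + g = 2*Q*g + g = g + 2*Q*g)
J(T(20, U(3, 4))) - 171202 = 20*(1 + 2*1) - 171202 = 20*(1 + 2) - 171202 = 20*3 - 171202 = 60 - 171202 = -171142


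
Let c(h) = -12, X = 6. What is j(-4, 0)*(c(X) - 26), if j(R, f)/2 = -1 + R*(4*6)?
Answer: 7372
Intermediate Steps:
j(R, f) = -2 + 48*R (j(R, f) = 2*(-1 + R*(4*6)) = 2*(-1 + R*24) = 2*(-1 + 24*R) = -2 + 48*R)
j(-4, 0)*(c(X) - 26) = (-2 + 48*(-4))*(-12 - 26) = (-2 - 192)*(-38) = -194*(-38) = 7372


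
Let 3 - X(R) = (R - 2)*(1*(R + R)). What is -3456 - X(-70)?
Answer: 6621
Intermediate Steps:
X(R) = 3 - 2*R*(-2 + R) (X(R) = 3 - (R - 2)*1*(R + R) = 3 - (-2 + R)*1*(2*R) = 3 - (-2 + R)*2*R = 3 - 2*R*(-2 + R))
-3456 - X(-70) = -3456 - (3 - 2*(-70)² + 4*(-70)) = -3456 - (3 - 2*4900 - 280) = -3456 - (3 - 9800 - 280) = -3456 - 1*(-10077) = -3456 + 10077 = 6621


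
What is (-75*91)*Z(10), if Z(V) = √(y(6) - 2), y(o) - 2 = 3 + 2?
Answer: -6825*√5 ≈ -15261.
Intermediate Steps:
y(o) = 7 (y(o) = 2 + (3 + 2) = 2 + 5 = 7)
Z(V) = √5 (Z(V) = √(7 - 2) = √5)
(-75*91)*Z(10) = (-75*91)*√5 = -6825*√5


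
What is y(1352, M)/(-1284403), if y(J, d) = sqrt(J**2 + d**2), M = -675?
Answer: -sqrt(2283529)/1284403 ≈ -0.0011765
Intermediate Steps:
y(1352, M)/(-1284403) = sqrt(1352**2 + (-675)**2)/(-1284403) = sqrt(1827904 + 455625)*(-1/1284403) = sqrt(2283529)*(-1/1284403) = -sqrt(2283529)/1284403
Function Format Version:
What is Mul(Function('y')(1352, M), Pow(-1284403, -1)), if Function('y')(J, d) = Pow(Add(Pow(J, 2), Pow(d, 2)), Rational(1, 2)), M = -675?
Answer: Mul(Rational(-1, 1284403), Pow(2283529, Rational(1, 2))) ≈ -0.0011765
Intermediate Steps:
Mul(Function('y')(1352, M), Pow(-1284403, -1)) = Mul(Pow(Add(Pow(1352, 2), Pow(-675, 2)), Rational(1, 2)), Pow(-1284403, -1)) = Mul(Pow(Add(1827904, 455625), Rational(1, 2)), Rational(-1, 1284403)) = Mul(Pow(2283529, Rational(1, 2)), Rational(-1, 1284403)) = Mul(Rational(-1, 1284403), Pow(2283529, Rational(1, 2)))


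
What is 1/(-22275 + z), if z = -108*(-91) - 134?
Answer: -1/12581 ≈ -7.9485e-5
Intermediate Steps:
z = 9694 (z = 9828 - 134 = 9694)
1/(-22275 + z) = 1/(-22275 + 9694) = 1/(-12581) = -1/12581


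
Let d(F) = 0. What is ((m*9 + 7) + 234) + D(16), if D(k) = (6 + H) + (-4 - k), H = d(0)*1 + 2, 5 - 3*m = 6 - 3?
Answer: 235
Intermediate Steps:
m = 2/3 (m = 5/3 - (6 - 3)/3 = 5/3 - 1/3*3 = 5/3 - 1 = 2/3 ≈ 0.66667)
H = 2 (H = 0*1 + 2 = 0 + 2 = 2)
D(k) = 4 - k (D(k) = (6 + 2) + (-4 - k) = 8 + (-4 - k) = 4 - k)
((m*9 + 7) + 234) + D(16) = (((2/3)*9 + 7) + 234) + (4 - 1*16) = ((6 + 7) + 234) + (4 - 16) = (13 + 234) - 12 = 247 - 12 = 235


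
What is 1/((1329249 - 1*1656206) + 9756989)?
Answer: 1/9430032 ≈ 1.0604e-7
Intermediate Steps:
1/((1329249 - 1*1656206) + 9756989) = 1/((1329249 - 1656206) + 9756989) = 1/(-326957 + 9756989) = 1/9430032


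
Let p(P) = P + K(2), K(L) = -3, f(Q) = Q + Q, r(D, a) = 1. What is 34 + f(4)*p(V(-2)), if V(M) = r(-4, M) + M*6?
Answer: -78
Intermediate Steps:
f(Q) = 2*Q
V(M) = 1 + 6*M (V(M) = 1 + M*6 = 1 + 6*M)
p(P) = -3 + P (p(P) = P - 3 = -3 + P)
34 + f(4)*p(V(-2)) = 34 + (2*4)*(-3 + (1 + 6*(-2))) = 34 + 8*(-3 + (1 - 12)) = 34 + 8*(-3 - 11) = 34 + 8*(-14) = 34 - 112 = -78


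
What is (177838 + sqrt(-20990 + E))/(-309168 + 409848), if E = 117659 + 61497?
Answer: 88919/50340 + sqrt(17574)/33560 ≈ 1.7703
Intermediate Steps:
E = 179156
(177838 + sqrt(-20990 + E))/(-309168 + 409848) = (177838 + sqrt(-20990 + 179156))/(-309168 + 409848) = (177838 + sqrt(158166))/100680 = (177838 + 3*sqrt(17574))*(1/100680) = 88919/50340 + sqrt(17574)/33560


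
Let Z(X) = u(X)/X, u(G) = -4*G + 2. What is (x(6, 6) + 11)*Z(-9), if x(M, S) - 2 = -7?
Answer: -76/3 ≈ -25.333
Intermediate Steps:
u(G) = 2 - 4*G
x(M, S) = -5 (x(M, S) = 2 - 7 = -5)
Z(X) = (2 - 4*X)/X
(x(6, 6) + 11)*Z(-9) = (-5 + 11)*(-4 + 2/(-9)) = 6*(-4 + 2*(-1/9)) = 6*(-4 - 2/9) = 6*(-38/9) = -76/3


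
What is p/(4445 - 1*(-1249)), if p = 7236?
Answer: 1206/949 ≈ 1.2708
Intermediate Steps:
p/(4445 - 1*(-1249)) = 7236/(4445 - 1*(-1249)) = 7236/(4445 + 1249) = 7236/5694 = 7236*(1/5694) = 1206/949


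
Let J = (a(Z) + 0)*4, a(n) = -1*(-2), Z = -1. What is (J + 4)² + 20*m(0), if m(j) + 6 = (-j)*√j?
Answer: 24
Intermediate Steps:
m(j) = -6 - j^(3/2) (m(j) = -6 + (-j)*√j = -6 - j^(3/2))
a(n) = 2
J = 8 (J = (2 + 0)*4 = 2*4 = 8)
(J + 4)² + 20*m(0) = (8 + 4)² + 20*(-6 - 0^(3/2)) = 12² + 20*(-6 - 1*0) = 144 + 20*(-6 + 0) = 144 + 20*(-6) = 144 - 120 = 24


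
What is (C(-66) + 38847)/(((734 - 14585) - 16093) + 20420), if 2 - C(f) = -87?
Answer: -9734/2381 ≈ -4.0882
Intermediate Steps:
C(f) = 89 (C(f) = 2 - 1*(-87) = 2 + 87 = 89)
(C(-66) + 38847)/(((734 - 14585) - 16093) + 20420) = (89 + 38847)/(((734 - 14585) - 16093) + 20420) = 38936/((-13851 - 16093) + 20420) = 38936/(-29944 + 20420) = 38936/(-9524) = 38936*(-1/9524) = -9734/2381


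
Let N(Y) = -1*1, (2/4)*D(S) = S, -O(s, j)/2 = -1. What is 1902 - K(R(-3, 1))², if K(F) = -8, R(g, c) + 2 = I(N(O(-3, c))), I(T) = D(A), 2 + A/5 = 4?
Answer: 1838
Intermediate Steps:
A = 10 (A = -10 + 5*4 = -10 + 20 = 10)
O(s, j) = 2 (O(s, j) = -2*(-1) = 2)
D(S) = 2*S
N(Y) = -1
I(T) = 20 (I(T) = 2*10 = 20)
R(g, c) = 18 (R(g, c) = -2 + 20 = 18)
1902 - K(R(-3, 1))² = 1902 - 1*(-8)² = 1902 - 1*64 = 1902 - 64 = 1838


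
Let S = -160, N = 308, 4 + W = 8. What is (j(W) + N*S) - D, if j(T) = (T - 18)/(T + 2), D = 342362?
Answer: -1174933/3 ≈ -3.9164e+5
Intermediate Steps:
W = 4 (W = -4 + 8 = 4)
j(T) = (-18 + T)/(2 + T)
(j(W) + N*S) - D = ((-18 + 4)/(2 + 4) + 308*(-160)) - 1*342362 = (-14/6 - 49280) - 342362 = ((1/6)*(-14) - 49280) - 342362 = (-7/3 - 49280) - 342362 = -147847/3 - 342362 = -1174933/3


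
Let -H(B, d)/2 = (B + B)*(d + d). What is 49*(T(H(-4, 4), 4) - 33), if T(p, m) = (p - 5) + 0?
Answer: 4410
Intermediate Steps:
H(B, d) = -8*B*d (H(B, d) = -2*(B + B)*(d + d) = -2*2*B*2*d = -8*B*d)
T(p, m) = -5 + p (T(p, m) = (-5 + p) + 0 = -5 + p)
49*(T(H(-4, 4), 4) - 33) = 49*((-5 - 8*(-4)*4) - 33) = 49*((-5 + 128) - 33) = 49*(123 - 33) = 49*90 = 4410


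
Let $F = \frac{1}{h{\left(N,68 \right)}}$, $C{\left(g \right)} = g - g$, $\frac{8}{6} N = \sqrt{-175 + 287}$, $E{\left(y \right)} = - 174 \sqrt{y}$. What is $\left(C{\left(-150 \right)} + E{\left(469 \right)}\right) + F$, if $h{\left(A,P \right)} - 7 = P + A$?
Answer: $\frac{25}{1854} - 174 \sqrt{469} - \frac{\sqrt{7}}{1854} \approx -3768.2$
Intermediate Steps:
$N = 3 \sqrt{7}$ ($N = \frac{3 \sqrt{-175 + 287}}{4} = \frac{3 \sqrt{112}}{4} = \frac{3 \cdot 4 \sqrt{7}}{4} = 3 \sqrt{7} \approx 7.9373$)
$C{\left(g \right)} = 0$
$h{\left(A,P \right)} = 7 + A + P$ ($h{\left(A,P \right)} = 7 + \left(P + A\right) = 7 + \left(A + P\right) = 7 + A + P$)
$F = \frac{1}{75 + 3 \sqrt{7}}$ ($F = \frac{1}{7 + 3 \sqrt{7} + 68} = \frac{1}{75 + 3 \sqrt{7}} \approx 0.012057$)
$\left(C{\left(-150 \right)} + E{\left(469 \right)}\right) + F = \left(0 - 174 \sqrt{469}\right) + \left(\frac{25}{1854} - \frac{\sqrt{7}}{1854}\right) = - 174 \sqrt{469} + \left(\frac{25}{1854} - \frac{\sqrt{7}}{1854}\right) = \frac{25}{1854} - 174 \sqrt{469} - \frac{\sqrt{7}}{1854}$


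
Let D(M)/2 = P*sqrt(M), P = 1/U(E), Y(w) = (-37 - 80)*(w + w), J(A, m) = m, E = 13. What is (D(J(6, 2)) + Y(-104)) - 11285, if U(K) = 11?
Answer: 13051 + 2*sqrt(2)/11 ≈ 13051.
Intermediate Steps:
Y(w) = -234*w
P = 1/11 ≈ 0.090909
D(M) = 2*sqrt(M)/11 (D(M) = 2*(sqrt(M)/11) = 2*sqrt(M)/11)
(D(J(6, 2)) + Y(-104)) - 11285 = (2*sqrt(2)/11 - 234*(-104)) - 11285 = (2*sqrt(2)/11 + 24336) - 11285 = (24336 + 2*sqrt(2)/11) - 11285 = 13051 + 2*sqrt(2)/11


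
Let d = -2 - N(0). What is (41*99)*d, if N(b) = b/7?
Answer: -8118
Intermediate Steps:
N(b) = b/7 (N(b) = b*(⅐) = b/7)
d = -2 (d = -2 - 0/7 = -2 - 1*0 = -2 + 0 = -2)
(41*99)*d = (41*99)*(-2) = 4059*(-2) = -8118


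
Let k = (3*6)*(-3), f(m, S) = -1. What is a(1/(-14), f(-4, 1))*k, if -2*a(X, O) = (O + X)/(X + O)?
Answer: 27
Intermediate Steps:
a(X, O) = -1/2 (a(X, O) = -(O + X)/(2*(X + O)) = -(O + X)/(2*(O + X)) = -1/2*1 = -1/2)
k = -54 (k = 18*(-3) = -54)
a(1/(-14), f(-4, 1))*k = -1/2*(-54) = 27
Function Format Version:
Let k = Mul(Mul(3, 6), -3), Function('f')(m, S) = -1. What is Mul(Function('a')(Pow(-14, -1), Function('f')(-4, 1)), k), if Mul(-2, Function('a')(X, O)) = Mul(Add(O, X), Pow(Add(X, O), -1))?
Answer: 27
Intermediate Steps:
Function('a')(X, O) = Rational(-1, 2) (Function('a')(X, O) = Mul(Rational(-1, 2), Mul(Add(O, X), Pow(Add(X, O), -1))) = Mul(Rational(-1, 2), Mul(Add(O, X), Pow(Add(O, X), -1))) = Mul(Rational(-1, 2), 1) = Rational(-1, 2))
k = -54 (k = Mul(18, -3) = -54)
Mul(Function('a')(Pow(-14, -1), Function('f')(-4, 1)), k) = Mul(Rational(-1, 2), -54) = 27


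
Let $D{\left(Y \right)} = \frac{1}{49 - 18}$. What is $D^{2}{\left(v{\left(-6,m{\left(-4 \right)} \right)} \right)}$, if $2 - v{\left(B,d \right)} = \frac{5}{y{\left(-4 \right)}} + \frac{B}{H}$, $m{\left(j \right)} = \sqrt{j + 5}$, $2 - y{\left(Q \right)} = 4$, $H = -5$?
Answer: $\frac{1}{961} \approx 0.0010406$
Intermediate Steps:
$y{\left(Q \right)} = -2$ ($y{\left(Q \right)} = 2 - 4 = -2$)
$m{\left(j \right)} = \sqrt{5 + j}$
$v{\left(B,d \right)} = \frac{9}{2} + \frac{B}{5}$ ($v{\left(B,d \right)} = 2 - \left(\frac{5}{-2} + \frac{B}{-5}\right) = 2 - \left(5 \left(- \frac{1}{2}\right) + B \left(- \frac{1}{5}\right)\right) = 2 - \left(- \frac{5}{2} - \frac{B}{5}\right) = 2 + \left(\frac{5}{2} + \frac{B}{5}\right) = \frac{9}{2} + \frac{B}{5}$)
$D{\left(Y \right)} = \frac{1}{31}$
$D^{2}{\left(v{\left(-6,m{\left(-4 \right)} \right)} \right)} = \left(\frac{1}{31}\right)^{2} = \frac{1}{961}$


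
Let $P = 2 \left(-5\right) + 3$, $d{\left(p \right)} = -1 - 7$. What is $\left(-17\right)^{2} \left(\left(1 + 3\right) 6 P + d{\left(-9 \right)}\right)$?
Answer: $-50864$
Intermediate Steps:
$d{\left(p \right)} = -8$
$P = -7$ ($P = -10 + 3 = -7$)
$\left(-17\right)^{2} \left(\left(1 + 3\right) 6 P + d{\left(-9 \right)}\right) = \left(-17\right)^{2} \left(\left(1 + 3\right) 6 \left(-7\right) - 8\right) = 289 \left(4 \cdot 6 \left(-7\right) - 8\right) = 289 \left(24 \left(-7\right) - 8\right) = 289 \left(-168 - 8\right) = 289 \left(-176\right) = -50864$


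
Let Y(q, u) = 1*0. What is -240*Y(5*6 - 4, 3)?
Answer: 0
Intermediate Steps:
Y(q, u) = 0
-240*Y(5*6 - 4, 3) = -240*0 = 0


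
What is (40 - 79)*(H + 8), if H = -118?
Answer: 4290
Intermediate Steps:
(40 - 79)*(H + 8) = (40 - 79)*(-118 + 8) = -39*(-110) = 4290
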